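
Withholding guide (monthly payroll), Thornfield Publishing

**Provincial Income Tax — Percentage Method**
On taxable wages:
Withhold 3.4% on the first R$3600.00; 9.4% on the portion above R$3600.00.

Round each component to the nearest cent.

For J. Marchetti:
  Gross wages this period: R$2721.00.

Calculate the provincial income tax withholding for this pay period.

R$92.51

Provincial Income Tax: taxable = R$2721.00
  3.4% × R$2721.00 = R$92.51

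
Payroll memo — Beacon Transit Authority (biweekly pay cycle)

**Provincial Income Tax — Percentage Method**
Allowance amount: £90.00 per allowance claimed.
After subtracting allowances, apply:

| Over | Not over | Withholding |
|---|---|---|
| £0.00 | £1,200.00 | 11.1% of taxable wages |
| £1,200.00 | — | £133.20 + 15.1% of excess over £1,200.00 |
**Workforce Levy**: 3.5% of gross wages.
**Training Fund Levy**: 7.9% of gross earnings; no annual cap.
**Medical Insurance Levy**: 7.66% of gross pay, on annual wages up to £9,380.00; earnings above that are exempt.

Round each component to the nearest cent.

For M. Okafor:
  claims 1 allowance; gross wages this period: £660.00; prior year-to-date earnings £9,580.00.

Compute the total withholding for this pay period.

£138.51

Provincial Income Tax: taxable = £660.00 − 1×£90.00 = £570.00
  11.1% × £570.00 = £63.27
Workforce Levy: 3.5% × £660.00 = £23.10
Training Fund Levy: 7.9% × £660.00 = £52.14
Medical Insurance Levy: YTD £9,580.00 ≥ cap £9,380.00 → £0.00
Total: £63.27 + £23.10 + £52.14 + £0.00 = £138.51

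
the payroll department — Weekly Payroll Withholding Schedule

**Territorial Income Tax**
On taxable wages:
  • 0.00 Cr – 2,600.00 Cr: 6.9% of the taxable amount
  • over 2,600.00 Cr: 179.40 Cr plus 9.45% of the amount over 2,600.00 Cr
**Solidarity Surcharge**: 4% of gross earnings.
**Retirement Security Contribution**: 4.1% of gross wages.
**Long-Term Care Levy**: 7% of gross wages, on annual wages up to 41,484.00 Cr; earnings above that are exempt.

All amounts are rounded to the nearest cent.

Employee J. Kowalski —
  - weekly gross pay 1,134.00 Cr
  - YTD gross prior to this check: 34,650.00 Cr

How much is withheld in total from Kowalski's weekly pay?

249.48 Cr

Territorial Income Tax: taxable = 1,134.00 Cr
  6.9% × 1,134.00 Cr = 78.25 Cr
Solidarity Surcharge: 4% × 1,134.00 Cr = 45.36 Cr
Retirement Security Contribution: 4.1% × 1,134.00 Cr = 46.49 Cr
Long-Term Care Levy: 7% × 1,134.00 Cr = 79.38 Cr
Total: 78.25 Cr + 45.36 Cr + 46.49 Cr + 79.38 Cr = 249.48 Cr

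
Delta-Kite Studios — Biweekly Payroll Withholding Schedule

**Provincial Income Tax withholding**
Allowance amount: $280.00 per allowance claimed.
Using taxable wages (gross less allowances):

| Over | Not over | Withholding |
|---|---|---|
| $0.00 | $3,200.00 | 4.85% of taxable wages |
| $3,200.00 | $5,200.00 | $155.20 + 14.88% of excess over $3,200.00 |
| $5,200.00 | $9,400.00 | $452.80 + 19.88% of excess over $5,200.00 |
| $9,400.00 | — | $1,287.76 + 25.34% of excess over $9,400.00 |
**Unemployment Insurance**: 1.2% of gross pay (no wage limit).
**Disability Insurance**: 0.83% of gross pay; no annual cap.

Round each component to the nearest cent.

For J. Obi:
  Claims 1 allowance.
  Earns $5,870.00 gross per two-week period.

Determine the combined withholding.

Provincial Income Tax: taxable = $5,870.00 − 1×$280.00 = $5,590.00
  $452.80 + 19.88% × ($5,590.00 − $5,200.00) = $452.80 + 19.88% × $390.00 = $530.33
Unemployment Insurance: 1.2% × $5,870.00 = $70.44
Disability Insurance: 0.83% × $5,870.00 = $48.72
Total: $530.33 + $70.44 + $48.72 = $649.49

$649.49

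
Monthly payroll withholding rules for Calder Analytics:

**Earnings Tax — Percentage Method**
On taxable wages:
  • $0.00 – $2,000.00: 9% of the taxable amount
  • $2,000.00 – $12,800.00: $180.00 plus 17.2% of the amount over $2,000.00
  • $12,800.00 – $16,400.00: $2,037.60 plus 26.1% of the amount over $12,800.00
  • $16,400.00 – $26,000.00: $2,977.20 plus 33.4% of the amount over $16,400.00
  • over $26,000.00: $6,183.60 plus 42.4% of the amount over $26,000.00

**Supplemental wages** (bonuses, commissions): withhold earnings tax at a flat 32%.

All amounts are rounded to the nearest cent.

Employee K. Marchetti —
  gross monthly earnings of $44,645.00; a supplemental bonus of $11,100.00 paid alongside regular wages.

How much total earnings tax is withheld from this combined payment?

Earnings Tax: taxable = $44,645.00
  $6,183.60 + 42.4% × ($44,645.00 − $26,000.00) = $6,183.60 + 42.4% × $18,645.00 = $14,089.08
Supplemental (32% flat on bonus): 32% × $11,100.00 = $3,552.00
Total earnings tax: $14,089.08 + $3,552.00 = $17,641.08

$17,641.08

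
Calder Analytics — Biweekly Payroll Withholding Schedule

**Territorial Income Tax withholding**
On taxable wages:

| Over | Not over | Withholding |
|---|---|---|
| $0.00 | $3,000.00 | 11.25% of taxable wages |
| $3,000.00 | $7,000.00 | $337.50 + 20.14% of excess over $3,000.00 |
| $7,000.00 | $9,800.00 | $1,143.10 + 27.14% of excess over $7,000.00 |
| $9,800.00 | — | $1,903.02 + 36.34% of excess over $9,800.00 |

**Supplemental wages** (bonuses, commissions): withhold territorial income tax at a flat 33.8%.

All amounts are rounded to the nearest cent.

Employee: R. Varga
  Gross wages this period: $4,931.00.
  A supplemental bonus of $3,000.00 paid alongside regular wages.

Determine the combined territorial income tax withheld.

Territorial Income Tax: taxable = $4,931.00
  $337.50 + 20.14% × ($4,931.00 − $3,000.00) = $337.50 + 20.14% × $1,931.00 = $726.40
Supplemental (33.8% flat on bonus): 33.8% × $3,000.00 = $1,014.00
Total territorial income tax: $726.40 + $1,014.00 = $1,740.40

$1,740.40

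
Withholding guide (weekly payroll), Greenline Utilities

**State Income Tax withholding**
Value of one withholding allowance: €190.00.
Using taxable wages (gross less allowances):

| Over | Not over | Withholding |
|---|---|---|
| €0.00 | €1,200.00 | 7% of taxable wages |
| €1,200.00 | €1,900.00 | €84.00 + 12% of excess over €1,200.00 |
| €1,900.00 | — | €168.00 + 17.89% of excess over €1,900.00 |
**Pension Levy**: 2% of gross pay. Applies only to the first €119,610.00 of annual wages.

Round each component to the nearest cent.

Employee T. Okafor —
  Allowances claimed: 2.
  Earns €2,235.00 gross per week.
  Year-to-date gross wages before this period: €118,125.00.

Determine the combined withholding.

€192.30

State Income Tax: taxable = €2,235.00 − 2×€190.00 = €1,855.00
  €84.00 + 12% × (€1,855.00 − €1,200.00) = €84.00 + 12% × €655.00 = €162.60
Pension Levy: cap €119,610.00 − YTD €118,125.00 = €1,485.00 subject; 2% × €1,485.00 = €29.70
Total: €162.60 + €29.70 = €192.30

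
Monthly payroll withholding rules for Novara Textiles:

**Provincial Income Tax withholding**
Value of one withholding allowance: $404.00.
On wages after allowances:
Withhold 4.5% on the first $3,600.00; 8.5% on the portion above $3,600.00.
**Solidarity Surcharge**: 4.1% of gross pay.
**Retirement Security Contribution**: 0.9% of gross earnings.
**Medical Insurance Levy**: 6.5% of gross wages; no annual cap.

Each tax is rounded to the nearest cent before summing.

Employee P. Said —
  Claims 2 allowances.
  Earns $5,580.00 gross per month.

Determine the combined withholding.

Provincial Income Tax: taxable = $5,580.00 − 2×$404.00 = $4,772.00
  $162.00 + 8.5% × ($4,772.00 − $3,600.00) = $162.00 + 8.5% × $1,172.00 = $261.62
Solidarity Surcharge: 4.1% × $5,580.00 = $228.78
Retirement Security Contribution: 0.9% × $5,580.00 = $50.22
Medical Insurance Levy: 6.5% × $5,580.00 = $362.70
Total: $261.62 + $228.78 + $50.22 + $362.70 = $903.32

$903.32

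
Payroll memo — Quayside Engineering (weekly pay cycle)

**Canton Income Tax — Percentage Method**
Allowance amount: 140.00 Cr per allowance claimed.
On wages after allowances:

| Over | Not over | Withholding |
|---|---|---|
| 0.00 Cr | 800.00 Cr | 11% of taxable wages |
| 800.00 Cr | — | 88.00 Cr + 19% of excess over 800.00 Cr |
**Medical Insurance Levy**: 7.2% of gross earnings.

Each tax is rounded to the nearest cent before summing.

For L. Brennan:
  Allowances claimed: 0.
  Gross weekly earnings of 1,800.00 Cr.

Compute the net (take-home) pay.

Canton Income Tax: taxable = 1,800.00 Cr
  88.00 Cr + 19% × (1,800.00 Cr − 800.00 Cr) = 88.00 Cr + 19% × 1,000.00 Cr = 278.00 Cr
Medical Insurance Levy: 7.2% × 1,800.00 Cr = 129.60 Cr
Total withheld: 278.00 Cr + 129.60 Cr = 407.60 Cr
Net pay: 1,800.00 Cr − 407.60 Cr = 1,392.40 Cr

1,392.40 Cr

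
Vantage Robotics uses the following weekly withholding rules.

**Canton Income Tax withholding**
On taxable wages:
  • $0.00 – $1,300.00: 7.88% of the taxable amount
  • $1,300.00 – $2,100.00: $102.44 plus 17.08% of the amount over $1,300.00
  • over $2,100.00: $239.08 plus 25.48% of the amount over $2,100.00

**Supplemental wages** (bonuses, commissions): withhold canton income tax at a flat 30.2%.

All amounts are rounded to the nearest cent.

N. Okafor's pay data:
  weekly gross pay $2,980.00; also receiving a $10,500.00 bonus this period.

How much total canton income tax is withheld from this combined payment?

$3,634.30

Canton Income Tax: taxable = $2,980.00
  $239.08 + 25.48% × ($2,980.00 − $2,100.00) = $239.08 + 25.48% × $880.00 = $463.30
Supplemental (30.2% flat on bonus): 30.2% × $10,500.00 = $3,171.00
Total canton income tax: $463.30 + $3,171.00 = $3,634.30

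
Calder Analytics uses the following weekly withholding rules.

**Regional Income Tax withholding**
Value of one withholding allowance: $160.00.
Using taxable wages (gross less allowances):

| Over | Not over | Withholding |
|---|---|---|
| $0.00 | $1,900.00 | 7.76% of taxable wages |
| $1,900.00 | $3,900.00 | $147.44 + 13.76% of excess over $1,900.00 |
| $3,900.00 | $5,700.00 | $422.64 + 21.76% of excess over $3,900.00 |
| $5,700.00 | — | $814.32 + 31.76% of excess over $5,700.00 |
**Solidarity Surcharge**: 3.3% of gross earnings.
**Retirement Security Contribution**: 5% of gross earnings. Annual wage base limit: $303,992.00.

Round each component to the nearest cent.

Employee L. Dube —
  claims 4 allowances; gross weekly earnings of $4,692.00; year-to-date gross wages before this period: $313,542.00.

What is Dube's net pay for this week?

$4,081.44

Regional Income Tax: taxable = $4,692.00 − 4×$160.00 = $4,052.00
  $422.64 + 21.76% × ($4,052.00 − $3,900.00) = $422.64 + 21.76% × $152.00 = $455.72
Solidarity Surcharge: 3.3% × $4,692.00 = $154.84
Retirement Security Contribution: YTD $313,542.00 ≥ cap $303,992.00 → $0.00
Total withheld: $455.72 + $154.84 + $0.00 = $610.56
Net pay: $4,692.00 − $610.56 = $4,081.44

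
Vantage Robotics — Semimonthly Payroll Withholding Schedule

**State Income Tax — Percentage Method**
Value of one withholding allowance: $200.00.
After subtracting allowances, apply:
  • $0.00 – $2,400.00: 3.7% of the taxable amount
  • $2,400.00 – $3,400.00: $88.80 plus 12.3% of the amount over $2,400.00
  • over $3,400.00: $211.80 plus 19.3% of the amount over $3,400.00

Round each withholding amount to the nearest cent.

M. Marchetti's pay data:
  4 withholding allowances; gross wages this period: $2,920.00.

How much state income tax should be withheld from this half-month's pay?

State Income Tax: taxable = $2,920.00 − 4×$200.00 = $2,120.00
  3.7% × $2,120.00 = $78.44

$78.44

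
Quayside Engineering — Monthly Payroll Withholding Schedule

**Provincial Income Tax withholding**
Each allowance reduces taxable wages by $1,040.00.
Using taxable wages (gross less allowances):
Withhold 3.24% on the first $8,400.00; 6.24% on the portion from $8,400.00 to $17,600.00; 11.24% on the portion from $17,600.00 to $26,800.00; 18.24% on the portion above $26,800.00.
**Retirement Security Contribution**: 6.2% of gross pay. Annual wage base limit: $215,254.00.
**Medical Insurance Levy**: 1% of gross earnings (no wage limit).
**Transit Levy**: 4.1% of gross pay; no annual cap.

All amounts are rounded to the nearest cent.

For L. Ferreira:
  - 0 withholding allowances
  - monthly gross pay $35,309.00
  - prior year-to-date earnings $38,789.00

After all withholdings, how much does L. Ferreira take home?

$27,886.72

Provincial Income Tax: taxable = $35,309.00
  $1,880.32 + 18.24% × ($35,309.00 − $26,800.00) = $1,880.32 + 18.24% × $8,509.00 = $3,432.36
Retirement Security Contribution: 6.2% × $35,309.00 = $2,189.16
Medical Insurance Levy: 1% × $35,309.00 = $353.09
Transit Levy: 4.1% × $35,309.00 = $1,447.67
Total withheld: $3,432.36 + $2,189.16 + $353.09 + $1,447.67 = $7,422.28
Net pay: $35,309.00 − $7,422.28 = $27,886.72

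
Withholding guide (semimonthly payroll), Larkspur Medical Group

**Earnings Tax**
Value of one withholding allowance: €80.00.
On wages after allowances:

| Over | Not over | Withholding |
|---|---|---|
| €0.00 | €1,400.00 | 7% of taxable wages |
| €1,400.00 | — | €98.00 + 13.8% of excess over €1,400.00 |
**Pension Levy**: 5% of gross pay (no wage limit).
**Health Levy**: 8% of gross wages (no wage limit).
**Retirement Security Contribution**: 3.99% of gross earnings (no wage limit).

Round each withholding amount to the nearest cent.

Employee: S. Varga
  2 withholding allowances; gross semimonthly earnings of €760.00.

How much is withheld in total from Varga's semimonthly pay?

Earnings Tax: taxable = €760.00 − 2×€80.00 = €600.00
  7% × €600.00 = €42.00
Pension Levy: 5% × €760.00 = €38.00
Health Levy: 8% × €760.00 = €60.80
Retirement Security Contribution: 3.99% × €760.00 = €30.32
Total: €42.00 + €38.00 + €60.80 + €30.32 = €171.12

€171.12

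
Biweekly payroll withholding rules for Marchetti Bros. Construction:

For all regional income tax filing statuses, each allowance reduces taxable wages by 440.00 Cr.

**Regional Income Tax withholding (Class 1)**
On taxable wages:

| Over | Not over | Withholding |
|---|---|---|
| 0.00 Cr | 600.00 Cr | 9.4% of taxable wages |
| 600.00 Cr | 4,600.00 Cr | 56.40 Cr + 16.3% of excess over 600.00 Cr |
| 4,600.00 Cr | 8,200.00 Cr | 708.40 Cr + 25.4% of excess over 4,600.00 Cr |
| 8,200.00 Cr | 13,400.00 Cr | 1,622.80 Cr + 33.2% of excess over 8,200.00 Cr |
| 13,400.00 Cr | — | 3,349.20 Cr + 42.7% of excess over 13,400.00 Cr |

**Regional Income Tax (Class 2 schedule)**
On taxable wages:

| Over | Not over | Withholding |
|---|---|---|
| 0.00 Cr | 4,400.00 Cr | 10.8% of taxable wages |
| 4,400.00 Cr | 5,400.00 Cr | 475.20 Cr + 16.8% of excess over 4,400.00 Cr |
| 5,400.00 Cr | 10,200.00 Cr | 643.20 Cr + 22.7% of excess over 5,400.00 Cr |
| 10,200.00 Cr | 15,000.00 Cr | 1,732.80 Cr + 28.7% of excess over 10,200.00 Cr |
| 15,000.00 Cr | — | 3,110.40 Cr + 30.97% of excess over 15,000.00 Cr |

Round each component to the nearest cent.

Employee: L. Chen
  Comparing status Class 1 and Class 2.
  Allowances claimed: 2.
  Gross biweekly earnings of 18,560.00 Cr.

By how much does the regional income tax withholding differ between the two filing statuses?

1,236.36 Cr

Regional Income Tax (Class 1): taxable = 18,560.00 Cr − 2×440.00 Cr = 17,680.00 Cr
  3,349.20 Cr + 42.7% × (17,680.00 Cr − 13,400.00 Cr) = 3,349.20 Cr + 42.7% × 4,280.00 Cr = 5,176.76 Cr
Regional Income Tax (Class 2): taxable = 18,560.00 Cr − 2×440.00 Cr = 17,680.00 Cr
  3,110.40 Cr + 30.97% × (17,680.00 Cr − 15,000.00 Cr) = 3,110.40 Cr + 30.97% × 2,680.00 Cr = 3,940.40 Cr
Difference: |5,176.76 Cr − 3,940.40 Cr| = 1,236.36 Cr (higher under Class 1)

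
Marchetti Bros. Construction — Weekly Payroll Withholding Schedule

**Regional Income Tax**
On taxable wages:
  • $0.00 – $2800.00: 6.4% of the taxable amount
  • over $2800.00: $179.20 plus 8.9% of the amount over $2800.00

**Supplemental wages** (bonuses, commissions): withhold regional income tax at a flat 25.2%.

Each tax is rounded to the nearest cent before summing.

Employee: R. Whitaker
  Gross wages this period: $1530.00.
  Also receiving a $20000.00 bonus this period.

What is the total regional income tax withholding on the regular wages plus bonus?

$5137.92

Regional Income Tax: taxable = $1530.00
  6.4% × $1530.00 = $97.92
Supplemental (25.2% flat on bonus): 25.2% × $20000.00 = $5040.00
Total regional income tax: $97.92 + $5040.00 = $5137.92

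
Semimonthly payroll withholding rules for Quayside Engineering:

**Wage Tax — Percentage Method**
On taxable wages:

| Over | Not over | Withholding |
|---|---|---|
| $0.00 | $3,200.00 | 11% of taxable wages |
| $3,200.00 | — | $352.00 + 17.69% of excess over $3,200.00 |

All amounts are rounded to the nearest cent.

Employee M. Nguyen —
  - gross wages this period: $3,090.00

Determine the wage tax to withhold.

$339.90

Wage Tax: taxable = $3,090.00
  11% × $3,090.00 = $339.90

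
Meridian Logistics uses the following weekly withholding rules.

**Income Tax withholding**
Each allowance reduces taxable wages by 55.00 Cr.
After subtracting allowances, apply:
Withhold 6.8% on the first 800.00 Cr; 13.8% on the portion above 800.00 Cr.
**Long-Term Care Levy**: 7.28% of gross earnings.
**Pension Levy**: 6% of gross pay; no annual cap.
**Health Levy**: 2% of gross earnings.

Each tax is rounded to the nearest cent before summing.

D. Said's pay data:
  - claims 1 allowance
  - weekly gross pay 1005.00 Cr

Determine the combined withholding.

228.66 Cr

Income Tax: taxable = 1005.00 Cr − 1×55.00 Cr = 950.00 Cr
  54.40 Cr + 13.8% × (950.00 Cr − 800.00 Cr) = 54.40 Cr + 13.8% × 150.00 Cr = 75.10 Cr
Long-Term Care Levy: 7.28% × 1005.00 Cr = 73.16 Cr
Pension Levy: 6% × 1005.00 Cr = 60.30 Cr
Health Levy: 2% × 1005.00 Cr = 20.10 Cr
Total: 75.10 Cr + 73.16 Cr + 60.30 Cr + 20.10 Cr = 228.66 Cr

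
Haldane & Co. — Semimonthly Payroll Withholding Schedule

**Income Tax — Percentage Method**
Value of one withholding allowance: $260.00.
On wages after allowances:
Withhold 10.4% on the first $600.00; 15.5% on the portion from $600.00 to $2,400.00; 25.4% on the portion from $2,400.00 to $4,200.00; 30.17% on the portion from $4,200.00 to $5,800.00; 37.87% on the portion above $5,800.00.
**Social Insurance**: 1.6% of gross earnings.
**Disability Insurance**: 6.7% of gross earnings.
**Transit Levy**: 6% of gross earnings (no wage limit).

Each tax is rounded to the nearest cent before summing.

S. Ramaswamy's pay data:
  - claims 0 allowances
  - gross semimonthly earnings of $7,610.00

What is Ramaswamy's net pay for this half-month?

$4,555.00

Income Tax: taxable = $7,610.00
  $1,281.32 + 37.87% × ($7,610.00 − $5,800.00) = $1,281.32 + 37.87% × $1,810.00 = $1,966.77
Social Insurance: 1.6% × $7,610.00 = $121.76
Disability Insurance: 6.7% × $7,610.00 = $509.87
Transit Levy: 6% × $7,610.00 = $456.60
Total withheld: $1,966.77 + $121.76 + $509.87 + $456.60 = $3,055.00
Net pay: $7,610.00 − $3,055.00 = $4,555.00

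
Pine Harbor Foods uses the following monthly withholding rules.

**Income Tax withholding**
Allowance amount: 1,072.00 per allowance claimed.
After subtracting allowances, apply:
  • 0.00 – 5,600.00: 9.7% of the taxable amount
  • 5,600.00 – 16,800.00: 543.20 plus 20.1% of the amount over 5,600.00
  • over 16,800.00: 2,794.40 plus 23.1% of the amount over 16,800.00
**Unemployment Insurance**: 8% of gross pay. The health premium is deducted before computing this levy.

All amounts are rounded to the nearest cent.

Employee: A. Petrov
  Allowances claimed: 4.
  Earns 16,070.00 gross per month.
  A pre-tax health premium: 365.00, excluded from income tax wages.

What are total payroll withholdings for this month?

Income Tax: taxable = 16,070.00 − 365.00 − 4×1,072.00 = 11,417.00
  543.20 + 20.1% × (11,417.00 − 5,600.00) = 543.20 + 20.1% × 5,817.00 = 1,712.42
Unemployment Insurance: 8% × 15,705.00 = 1,256.40
Total: 1,712.42 + 1,256.40 = 2,968.82

2,968.82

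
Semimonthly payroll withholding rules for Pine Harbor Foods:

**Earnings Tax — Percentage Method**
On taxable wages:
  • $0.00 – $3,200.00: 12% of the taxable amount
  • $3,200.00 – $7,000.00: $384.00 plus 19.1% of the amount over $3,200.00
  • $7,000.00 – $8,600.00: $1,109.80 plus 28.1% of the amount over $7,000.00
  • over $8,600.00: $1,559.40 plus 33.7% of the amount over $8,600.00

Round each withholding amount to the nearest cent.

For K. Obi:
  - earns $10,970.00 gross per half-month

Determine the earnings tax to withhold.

$2,358.09

Earnings Tax: taxable = $10,970.00
  $1,559.40 + 33.7% × ($10,970.00 − $8,600.00) = $1,559.40 + 33.7% × $2,370.00 = $2,358.09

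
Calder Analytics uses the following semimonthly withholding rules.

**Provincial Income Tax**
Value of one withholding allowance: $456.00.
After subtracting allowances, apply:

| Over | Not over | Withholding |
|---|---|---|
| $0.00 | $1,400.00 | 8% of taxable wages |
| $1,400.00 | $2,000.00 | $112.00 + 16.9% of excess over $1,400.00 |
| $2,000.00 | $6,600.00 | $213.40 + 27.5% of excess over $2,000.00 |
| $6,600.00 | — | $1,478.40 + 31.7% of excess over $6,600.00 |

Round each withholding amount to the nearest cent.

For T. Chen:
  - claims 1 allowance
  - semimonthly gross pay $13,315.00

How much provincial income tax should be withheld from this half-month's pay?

Provincial Income Tax: taxable = $13,315.00 − 1×$456.00 = $12,859.00
  $1,478.40 + 31.7% × ($12,859.00 − $6,600.00) = $1,478.40 + 31.7% × $6,259.00 = $3,462.50

$3,462.50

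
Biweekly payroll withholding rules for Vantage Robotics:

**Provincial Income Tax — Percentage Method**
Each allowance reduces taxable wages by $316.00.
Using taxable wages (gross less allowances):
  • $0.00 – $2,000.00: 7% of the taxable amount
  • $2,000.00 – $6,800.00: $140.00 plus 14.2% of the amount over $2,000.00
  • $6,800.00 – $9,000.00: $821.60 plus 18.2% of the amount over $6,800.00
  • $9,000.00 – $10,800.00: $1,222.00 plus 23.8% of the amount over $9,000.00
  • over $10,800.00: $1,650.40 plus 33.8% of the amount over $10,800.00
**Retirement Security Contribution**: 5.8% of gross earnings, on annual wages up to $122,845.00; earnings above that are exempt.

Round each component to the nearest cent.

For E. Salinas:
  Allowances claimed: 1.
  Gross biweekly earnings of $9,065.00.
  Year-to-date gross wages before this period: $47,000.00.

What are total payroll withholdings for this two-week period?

Provincial Income Tax: taxable = $9,065.00 − 1×$316.00 = $8,749.00
  $821.60 + 18.2% × ($8,749.00 − $6,800.00) = $821.60 + 18.2% × $1,949.00 = $1,176.32
Retirement Security Contribution: 5.8% × $9,065.00 = $525.77
Total: $1,176.32 + $525.77 = $1,702.09

$1,702.09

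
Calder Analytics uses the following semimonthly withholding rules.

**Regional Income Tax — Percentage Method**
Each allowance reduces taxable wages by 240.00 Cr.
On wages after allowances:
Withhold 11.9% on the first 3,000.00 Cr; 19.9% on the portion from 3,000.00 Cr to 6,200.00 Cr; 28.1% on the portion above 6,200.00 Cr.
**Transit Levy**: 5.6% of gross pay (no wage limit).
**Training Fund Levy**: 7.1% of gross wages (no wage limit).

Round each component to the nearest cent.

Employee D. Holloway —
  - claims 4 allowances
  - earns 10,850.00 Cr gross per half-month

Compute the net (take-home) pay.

7,441.36 Cr

Regional Income Tax: taxable = 10,850.00 Cr − 4×240.00 Cr = 9,890.00 Cr
  993.80 Cr + 28.1% × (9,890.00 Cr − 6,200.00 Cr) = 993.80 Cr + 28.1% × 3,690.00 Cr = 2,030.69 Cr
Transit Levy: 5.6% × 10,850.00 Cr = 607.60 Cr
Training Fund Levy: 7.1% × 10,850.00 Cr = 770.35 Cr
Total withheld: 2,030.69 Cr + 607.60 Cr + 770.35 Cr = 3,408.64 Cr
Net pay: 10,850.00 Cr − 3,408.64 Cr = 7,441.36 Cr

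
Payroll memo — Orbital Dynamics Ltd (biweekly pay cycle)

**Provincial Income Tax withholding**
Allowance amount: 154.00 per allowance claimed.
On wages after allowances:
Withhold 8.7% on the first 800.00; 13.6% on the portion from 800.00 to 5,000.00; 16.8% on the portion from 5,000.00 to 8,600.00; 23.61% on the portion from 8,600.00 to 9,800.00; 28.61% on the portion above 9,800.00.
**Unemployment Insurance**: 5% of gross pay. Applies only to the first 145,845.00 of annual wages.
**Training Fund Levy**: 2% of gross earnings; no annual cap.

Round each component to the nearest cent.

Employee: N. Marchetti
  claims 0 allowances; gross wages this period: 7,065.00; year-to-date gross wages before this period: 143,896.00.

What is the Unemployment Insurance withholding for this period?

Unemployment Insurance: cap 145,845.00 − YTD 143,896.00 = 1,949.00 subject; 5% × 1,949.00 = 97.45

97.45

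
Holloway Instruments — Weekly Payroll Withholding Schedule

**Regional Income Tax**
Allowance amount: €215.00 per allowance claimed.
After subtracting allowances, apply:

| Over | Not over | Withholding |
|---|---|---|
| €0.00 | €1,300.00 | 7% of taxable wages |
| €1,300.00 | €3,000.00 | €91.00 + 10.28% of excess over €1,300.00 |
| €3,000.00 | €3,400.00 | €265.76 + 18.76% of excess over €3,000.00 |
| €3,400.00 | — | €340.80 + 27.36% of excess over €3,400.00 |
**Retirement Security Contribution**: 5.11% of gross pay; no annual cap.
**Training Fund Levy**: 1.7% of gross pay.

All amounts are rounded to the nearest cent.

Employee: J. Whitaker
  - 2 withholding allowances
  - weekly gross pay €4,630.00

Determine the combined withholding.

€874.98

Regional Income Tax: taxable = €4,630.00 − 2×€215.00 = €4,200.00
  €340.80 + 27.36% × (€4,200.00 − €3,400.00) = €340.80 + 27.36% × €800.00 = €559.68
Retirement Security Contribution: 5.11% × €4,630.00 = €236.59
Training Fund Levy: 1.7% × €4,630.00 = €78.71
Total: €559.68 + €236.59 + €78.71 = €874.98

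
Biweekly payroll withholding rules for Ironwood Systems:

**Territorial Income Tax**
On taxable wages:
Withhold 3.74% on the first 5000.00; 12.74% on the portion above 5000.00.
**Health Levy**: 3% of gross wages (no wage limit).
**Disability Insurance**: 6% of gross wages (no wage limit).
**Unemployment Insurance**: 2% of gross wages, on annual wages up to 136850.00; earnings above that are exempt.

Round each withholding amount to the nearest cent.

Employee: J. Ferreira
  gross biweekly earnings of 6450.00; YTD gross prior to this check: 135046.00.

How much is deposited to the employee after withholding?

5461.69

Territorial Income Tax: taxable = 6450.00
  187.00 + 12.74% × (6450.00 − 5000.00) = 187.00 + 12.74% × 1450.00 = 371.73
Health Levy: 3% × 6450.00 = 193.50
Disability Insurance: 6% × 6450.00 = 387.00
Unemployment Insurance: cap 136850.00 − YTD 135046.00 = 1804.00 subject; 2% × 1804.00 = 36.08
Total withheld: 371.73 + 193.50 + 387.00 + 36.08 = 988.31
Net pay: 6450.00 − 988.31 = 5461.69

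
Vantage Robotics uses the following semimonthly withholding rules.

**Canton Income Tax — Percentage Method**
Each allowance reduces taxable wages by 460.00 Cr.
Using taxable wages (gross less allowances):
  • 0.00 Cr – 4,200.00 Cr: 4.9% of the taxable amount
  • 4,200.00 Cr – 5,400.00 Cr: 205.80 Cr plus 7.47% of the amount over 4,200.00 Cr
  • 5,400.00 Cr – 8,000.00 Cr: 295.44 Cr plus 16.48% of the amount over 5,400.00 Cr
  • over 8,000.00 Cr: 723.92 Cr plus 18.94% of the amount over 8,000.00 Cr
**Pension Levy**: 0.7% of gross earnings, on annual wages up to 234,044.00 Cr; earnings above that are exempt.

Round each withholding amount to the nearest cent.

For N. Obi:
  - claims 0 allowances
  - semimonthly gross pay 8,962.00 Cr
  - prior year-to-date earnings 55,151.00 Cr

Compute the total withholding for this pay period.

Canton Income Tax: taxable = 8,962.00 Cr
  723.92 Cr + 18.94% × (8,962.00 Cr − 8,000.00 Cr) = 723.92 Cr + 18.94% × 962.00 Cr = 906.12 Cr
Pension Levy: 0.7% × 8,962.00 Cr = 62.73 Cr
Total: 906.12 Cr + 62.73 Cr = 968.85 Cr

968.85 Cr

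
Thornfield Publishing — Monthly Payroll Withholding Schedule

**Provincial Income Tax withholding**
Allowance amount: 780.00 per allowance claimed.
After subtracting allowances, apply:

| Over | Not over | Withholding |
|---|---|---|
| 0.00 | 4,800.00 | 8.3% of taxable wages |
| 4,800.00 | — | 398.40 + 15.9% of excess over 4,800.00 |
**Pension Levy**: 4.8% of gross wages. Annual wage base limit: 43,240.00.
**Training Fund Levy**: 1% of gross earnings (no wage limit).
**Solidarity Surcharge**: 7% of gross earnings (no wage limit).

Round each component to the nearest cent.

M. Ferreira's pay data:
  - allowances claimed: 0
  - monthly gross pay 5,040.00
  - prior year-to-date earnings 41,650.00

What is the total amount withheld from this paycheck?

Provincial Income Tax: taxable = 5,040.00
  398.40 + 15.9% × (5,040.00 − 4,800.00) = 398.40 + 15.9% × 240.00 = 436.56
Pension Levy: cap 43,240.00 − YTD 41,650.00 = 1,590.00 subject; 4.8% × 1,590.00 = 76.32
Training Fund Levy: 1% × 5,040.00 = 50.40
Solidarity Surcharge: 7% × 5,040.00 = 352.80
Total: 436.56 + 76.32 + 50.40 + 352.80 = 916.08

916.08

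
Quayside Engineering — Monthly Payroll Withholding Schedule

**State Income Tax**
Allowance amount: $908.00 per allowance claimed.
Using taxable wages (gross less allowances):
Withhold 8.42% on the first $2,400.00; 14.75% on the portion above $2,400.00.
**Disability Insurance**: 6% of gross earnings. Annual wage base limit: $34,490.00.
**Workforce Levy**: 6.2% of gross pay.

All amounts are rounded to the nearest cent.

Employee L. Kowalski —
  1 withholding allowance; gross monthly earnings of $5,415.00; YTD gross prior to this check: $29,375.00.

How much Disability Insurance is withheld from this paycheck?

Disability Insurance: cap $34,490.00 − YTD $29,375.00 = $5,115.00 subject; 6% × $5,115.00 = $306.90

$306.90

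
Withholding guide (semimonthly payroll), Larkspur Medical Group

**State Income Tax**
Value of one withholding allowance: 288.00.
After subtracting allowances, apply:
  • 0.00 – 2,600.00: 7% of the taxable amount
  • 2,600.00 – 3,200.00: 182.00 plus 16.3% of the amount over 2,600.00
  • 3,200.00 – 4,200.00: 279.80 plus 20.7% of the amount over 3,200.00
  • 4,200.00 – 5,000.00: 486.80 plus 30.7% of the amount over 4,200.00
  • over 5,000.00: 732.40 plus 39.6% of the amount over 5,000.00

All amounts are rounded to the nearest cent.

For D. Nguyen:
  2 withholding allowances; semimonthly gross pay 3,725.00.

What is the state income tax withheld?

State Income Tax: taxable = 3,725.00 − 2×288.00 = 3,149.00
  182.00 + 16.3% × (3,149.00 − 2,600.00) = 182.00 + 16.3% × 549.00 = 271.49

271.49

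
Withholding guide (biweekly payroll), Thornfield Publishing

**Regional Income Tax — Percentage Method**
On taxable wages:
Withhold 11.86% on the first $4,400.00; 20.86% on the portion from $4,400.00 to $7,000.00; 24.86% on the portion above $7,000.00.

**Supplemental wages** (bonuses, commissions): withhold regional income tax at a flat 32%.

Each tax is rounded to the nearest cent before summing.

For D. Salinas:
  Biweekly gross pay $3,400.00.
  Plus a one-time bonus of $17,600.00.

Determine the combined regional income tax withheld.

$6,035.24

Regional Income Tax: taxable = $3,400.00
  11.86% × $3,400.00 = $403.24
Supplemental (32% flat on bonus): 32% × $17,600.00 = $5,632.00
Total regional income tax: $403.24 + $5,632.00 = $6,035.24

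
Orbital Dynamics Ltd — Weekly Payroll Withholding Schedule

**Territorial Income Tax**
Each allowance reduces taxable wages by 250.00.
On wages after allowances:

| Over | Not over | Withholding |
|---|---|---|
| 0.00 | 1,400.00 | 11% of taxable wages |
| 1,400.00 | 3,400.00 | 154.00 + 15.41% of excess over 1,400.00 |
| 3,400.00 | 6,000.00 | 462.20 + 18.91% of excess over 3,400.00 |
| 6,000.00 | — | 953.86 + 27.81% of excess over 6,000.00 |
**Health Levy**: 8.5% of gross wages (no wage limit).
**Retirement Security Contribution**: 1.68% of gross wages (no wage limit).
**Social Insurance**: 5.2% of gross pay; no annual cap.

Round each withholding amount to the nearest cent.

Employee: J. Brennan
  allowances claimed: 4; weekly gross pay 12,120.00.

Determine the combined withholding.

Territorial Income Tax: taxable = 12,120.00 − 4×250.00 = 11,120.00
  953.86 + 27.81% × (11,120.00 − 6,000.00) = 953.86 + 27.81% × 5,120.00 = 2,377.73
Health Levy: 8.5% × 12,120.00 = 1,030.20
Retirement Security Contribution: 1.68% × 12,120.00 = 203.62
Social Insurance: 5.2% × 12,120.00 = 630.24
Total: 2,377.73 + 1,030.20 + 203.62 + 630.24 = 4,241.79

4,241.79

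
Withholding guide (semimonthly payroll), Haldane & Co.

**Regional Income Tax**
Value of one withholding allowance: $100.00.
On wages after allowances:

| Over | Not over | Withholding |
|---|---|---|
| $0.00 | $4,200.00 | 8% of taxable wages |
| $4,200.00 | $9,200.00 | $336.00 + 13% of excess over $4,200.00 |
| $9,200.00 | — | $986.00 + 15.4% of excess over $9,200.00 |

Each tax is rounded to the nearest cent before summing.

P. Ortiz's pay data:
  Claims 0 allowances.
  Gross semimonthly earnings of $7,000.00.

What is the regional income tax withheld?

Regional Income Tax: taxable = $7,000.00
  $336.00 + 13% × ($7,000.00 − $4,200.00) = $336.00 + 13% × $2,800.00 = $700.00

$700.00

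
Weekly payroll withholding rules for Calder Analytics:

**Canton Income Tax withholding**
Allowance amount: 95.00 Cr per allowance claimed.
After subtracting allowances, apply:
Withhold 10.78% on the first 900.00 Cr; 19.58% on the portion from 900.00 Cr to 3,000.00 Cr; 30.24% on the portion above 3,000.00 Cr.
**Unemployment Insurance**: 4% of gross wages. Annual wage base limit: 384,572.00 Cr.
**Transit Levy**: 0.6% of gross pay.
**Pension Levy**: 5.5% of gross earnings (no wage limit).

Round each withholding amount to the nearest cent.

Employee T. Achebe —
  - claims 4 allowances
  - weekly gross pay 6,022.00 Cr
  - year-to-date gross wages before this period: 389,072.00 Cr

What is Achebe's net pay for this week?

4,347.52 Cr

Canton Income Tax: taxable = 6,022.00 Cr − 4×95.00 Cr = 5,642.00 Cr
  508.20 Cr + 30.24% × (5,642.00 Cr − 3,000.00 Cr) = 508.20 Cr + 30.24% × 2,642.00 Cr = 1,307.14 Cr
Unemployment Insurance: YTD 389,072.00 Cr ≥ cap 384,572.00 Cr → 0.00 Cr
Transit Levy: 0.6% × 6,022.00 Cr = 36.13 Cr
Pension Levy: 5.5% × 6,022.00 Cr = 331.21 Cr
Total withheld: 1,307.14 Cr + 0.00 Cr + 36.13 Cr + 331.21 Cr = 1,674.48 Cr
Net pay: 6,022.00 Cr − 1,674.48 Cr = 4,347.52 Cr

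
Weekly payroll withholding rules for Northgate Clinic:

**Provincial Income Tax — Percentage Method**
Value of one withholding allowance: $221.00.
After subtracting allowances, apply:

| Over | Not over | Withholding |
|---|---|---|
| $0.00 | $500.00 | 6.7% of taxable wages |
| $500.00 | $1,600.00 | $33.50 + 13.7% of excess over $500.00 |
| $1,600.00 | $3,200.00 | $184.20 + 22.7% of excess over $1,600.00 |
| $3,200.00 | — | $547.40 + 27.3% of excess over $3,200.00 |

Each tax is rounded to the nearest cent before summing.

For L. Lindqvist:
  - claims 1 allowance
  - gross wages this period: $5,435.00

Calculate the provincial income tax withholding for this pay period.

Provincial Income Tax: taxable = $5,435.00 − 1×$221.00 = $5,214.00
  $547.40 + 27.3% × ($5,214.00 − $3,200.00) = $547.40 + 27.3% × $2,014.00 = $1,097.22

$1,097.22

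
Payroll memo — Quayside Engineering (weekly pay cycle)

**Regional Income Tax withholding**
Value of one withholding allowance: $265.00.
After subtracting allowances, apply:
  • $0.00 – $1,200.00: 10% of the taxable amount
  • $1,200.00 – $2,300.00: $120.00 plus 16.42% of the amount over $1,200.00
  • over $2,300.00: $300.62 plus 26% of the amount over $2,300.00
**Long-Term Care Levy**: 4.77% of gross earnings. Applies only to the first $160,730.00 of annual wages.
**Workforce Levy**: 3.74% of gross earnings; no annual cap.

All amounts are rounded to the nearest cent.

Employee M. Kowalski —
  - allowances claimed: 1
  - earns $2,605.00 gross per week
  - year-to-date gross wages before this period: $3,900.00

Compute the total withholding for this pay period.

$532.71

Regional Income Tax: taxable = $2,605.00 − 1×$265.00 = $2,340.00
  $300.62 + 26% × ($2,340.00 − $2,300.00) = $300.62 + 26% × $40.00 = $311.02
Long-Term Care Levy: 4.77% × $2,605.00 = $124.26
Workforce Levy: 3.74% × $2,605.00 = $97.43
Total: $311.02 + $124.26 + $97.43 = $532.71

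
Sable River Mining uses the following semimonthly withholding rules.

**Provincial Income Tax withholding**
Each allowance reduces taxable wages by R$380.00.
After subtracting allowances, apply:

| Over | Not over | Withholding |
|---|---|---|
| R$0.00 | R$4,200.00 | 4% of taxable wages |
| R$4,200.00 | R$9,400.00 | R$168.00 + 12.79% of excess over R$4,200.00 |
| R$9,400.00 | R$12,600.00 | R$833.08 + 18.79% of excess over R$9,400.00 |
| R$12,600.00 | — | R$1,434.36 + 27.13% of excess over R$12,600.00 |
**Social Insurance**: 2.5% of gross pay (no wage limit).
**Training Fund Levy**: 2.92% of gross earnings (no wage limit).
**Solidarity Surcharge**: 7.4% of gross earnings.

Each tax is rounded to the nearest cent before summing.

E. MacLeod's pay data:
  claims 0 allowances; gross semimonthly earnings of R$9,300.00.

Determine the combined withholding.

R$2,012.55

Provincial Income Tax: taxable = R$9,300.00
  R$168.00 + 12.79% × (R$9,300.00 − R$4,200.00) = R$168.00 + 12.79% × R$5,100.00 = R$820.29
Social Insurance: 2.5% × R$9,300.00 = R$232.50
Training Fund Levy: 2.92% × R$9,300.00 = R$271.56
Solidarity Surcharge: 7.4% × R$9,300.00 = R$688.20
Total: R$820.29 + R$232.50 + R$271.56 + R$688.20 = R$2,012.55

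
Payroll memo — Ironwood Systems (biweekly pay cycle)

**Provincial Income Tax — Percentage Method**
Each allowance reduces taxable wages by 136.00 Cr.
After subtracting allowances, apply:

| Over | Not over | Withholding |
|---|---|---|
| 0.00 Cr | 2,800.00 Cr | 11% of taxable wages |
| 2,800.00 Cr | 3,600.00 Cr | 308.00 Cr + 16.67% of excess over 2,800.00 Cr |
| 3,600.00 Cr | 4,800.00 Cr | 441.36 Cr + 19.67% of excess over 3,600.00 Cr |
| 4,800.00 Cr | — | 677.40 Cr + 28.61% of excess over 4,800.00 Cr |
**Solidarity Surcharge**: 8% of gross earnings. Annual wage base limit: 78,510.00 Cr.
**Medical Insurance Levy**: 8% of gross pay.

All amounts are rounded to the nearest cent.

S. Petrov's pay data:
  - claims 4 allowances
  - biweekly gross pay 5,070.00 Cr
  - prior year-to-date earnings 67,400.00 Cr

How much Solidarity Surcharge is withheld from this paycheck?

405.60 Cr

Solidarity Surcharge: 8% × 5,070.00 Cr = 405.60 Cr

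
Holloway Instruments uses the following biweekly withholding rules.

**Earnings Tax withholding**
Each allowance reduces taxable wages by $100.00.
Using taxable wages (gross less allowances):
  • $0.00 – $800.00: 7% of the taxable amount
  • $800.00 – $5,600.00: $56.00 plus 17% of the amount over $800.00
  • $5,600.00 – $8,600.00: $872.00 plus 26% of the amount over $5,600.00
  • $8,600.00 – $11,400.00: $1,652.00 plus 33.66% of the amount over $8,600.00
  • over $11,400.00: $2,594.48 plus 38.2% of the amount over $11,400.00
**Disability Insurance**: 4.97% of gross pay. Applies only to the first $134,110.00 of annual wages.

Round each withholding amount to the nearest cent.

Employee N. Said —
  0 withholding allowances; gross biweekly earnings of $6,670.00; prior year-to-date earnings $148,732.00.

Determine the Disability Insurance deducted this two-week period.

$0.00

Disability Insurance: YTD $148,732.00 ≥ cap $134,110.00 → $0.00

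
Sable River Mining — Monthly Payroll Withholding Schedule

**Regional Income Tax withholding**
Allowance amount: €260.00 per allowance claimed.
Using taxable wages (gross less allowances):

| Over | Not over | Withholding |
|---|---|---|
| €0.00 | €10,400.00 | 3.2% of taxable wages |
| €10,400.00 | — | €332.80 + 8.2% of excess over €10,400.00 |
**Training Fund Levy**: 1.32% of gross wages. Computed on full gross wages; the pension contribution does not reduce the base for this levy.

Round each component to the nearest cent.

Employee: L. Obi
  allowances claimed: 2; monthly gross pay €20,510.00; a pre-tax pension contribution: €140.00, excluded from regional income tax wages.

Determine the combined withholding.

Regional Income Tax: taxable = €20,510.00 − €140.00 − 2×€260.00 = €19,850.00
  €332.80 + 8.2% × (€19,850.00 − €10,400.00) = €332.80 + 8.2% × €9,450.00 = €1,107.70
Training Fund Levy: 1.32% × €20,510.00 = €270.73
Total: €1,107.70 + €270.73 = €1,378.43

€1,378.43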